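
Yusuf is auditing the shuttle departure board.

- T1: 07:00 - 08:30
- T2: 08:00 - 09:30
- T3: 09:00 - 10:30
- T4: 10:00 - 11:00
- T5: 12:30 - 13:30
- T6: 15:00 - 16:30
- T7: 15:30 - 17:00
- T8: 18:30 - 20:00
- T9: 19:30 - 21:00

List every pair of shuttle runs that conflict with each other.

T1 & T2, T2 & T3, T3 & T4, T6 & T7, T8 & T9

Sorted by start: T1, T2, T3, T4, T5, T6, T7, T8, T9.
T2 starts before T1 ends → T1 and T2 overlap.
T3 starts after T1 ends; T1 is clear from here.
T3 starts before T2 ends → T2 and T3 overlap.
T4 starts after T2 ends; T2 is clear from here.
T4 starts before T3 ends → T3 and T4 overlap.
T5 starts after T3 ends; T3 is clear from here.
T5 starts after T4 ends; T4 is clear from here.
T6 starts after T5 ends; T5 is clear from here.
T7 starts before T6 ends → T6 and T7 overlap.
T8 starts after T6 ends; T6 is clear from here.
T8 starts after T7 ends; T7 is clear from here.
T9 starts before T8 ends → T8 and T9 overlap.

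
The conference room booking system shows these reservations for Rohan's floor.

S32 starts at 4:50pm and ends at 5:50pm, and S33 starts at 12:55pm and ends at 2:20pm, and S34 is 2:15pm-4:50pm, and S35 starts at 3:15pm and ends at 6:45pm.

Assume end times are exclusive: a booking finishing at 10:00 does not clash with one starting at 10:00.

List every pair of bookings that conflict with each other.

S32 & S35, S33 & S34, S34 & S35

Sorted by start: S33, S34, S35, S32.
S34 starts before S33 ends → S33 and S34 overlap.
S35 starts after S33 ends, so nothing later overlaps S33 either.
S35 starts before S34 ends → S34 and S35 overlap.
S32 starts exactly when S34 ends (back-to-back, no overlap).
S32 starts before S35 ends → S35 and S32 overlap.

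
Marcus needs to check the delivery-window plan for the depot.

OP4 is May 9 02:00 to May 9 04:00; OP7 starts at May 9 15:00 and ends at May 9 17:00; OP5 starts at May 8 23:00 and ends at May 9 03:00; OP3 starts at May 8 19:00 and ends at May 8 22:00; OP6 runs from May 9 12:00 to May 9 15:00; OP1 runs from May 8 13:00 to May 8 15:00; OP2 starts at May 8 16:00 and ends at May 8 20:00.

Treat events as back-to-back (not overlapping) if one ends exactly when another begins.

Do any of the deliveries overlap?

Yes

Sorted by start: OP1, OP2, OP3, OP5, OP4, OP6, OP7.
OP2 starts after OP1 ends, so OP1 has no further overlaps.
OP3 starts before OP2 ends → OP2 and OP3 overlap.
That's a conflict, so the schedule is not conflict-free.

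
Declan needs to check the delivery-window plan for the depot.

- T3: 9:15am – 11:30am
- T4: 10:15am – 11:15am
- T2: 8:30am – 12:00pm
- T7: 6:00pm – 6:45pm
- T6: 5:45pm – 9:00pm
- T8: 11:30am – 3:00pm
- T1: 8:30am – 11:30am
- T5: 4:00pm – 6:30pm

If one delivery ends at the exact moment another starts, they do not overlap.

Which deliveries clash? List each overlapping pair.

T1 & T2, T1 & T3, T1 & T4, T2 & T3, T2 & T4, T2 & T8, T3 & T4, T5 & T6, T5 & T7, T6 & T7

Check each pair: they overlap iff neither finishes before the other starts.
Sorted by start: T1, T2, T3, T4, T8, T5, T6, T7.
T2 starts before T1 ends → T1 and T2 overlap.
T3 starts before T1 ends → T1 and T3 overlap.
T4 starts before T1 ends → T1 and T4 overlap.
T8 starts exactly when T1 ends (back-to-back, no overlap), so T1 has no further overlaps.
T3 starts before T2 ends → T2 and T3 overlap.
T4 starts before T2 ends → T2 and T4 overlap.
T8 starts before T2 ends → T2 and T8 overlap.
T5 starts after T2 ends, so T2 has no further overlaps.
T4 starts before T3 ends → T3 and T4 overlap.
T8 starts exactly when T3 ends (back-to-back, no overlap), so T3 has no further overlaps.
T8 starts after T4 ends, so T4 has no further overlaps.
T5 starts after T8 ends, so T8 has no further overlaps.
T6 starts before T5 ends → T5 and T6 overlap.
T7 starts before T5 ends → T5 and T7 overlap.
T7 starts before T6 ends → T6 and T7 overlap.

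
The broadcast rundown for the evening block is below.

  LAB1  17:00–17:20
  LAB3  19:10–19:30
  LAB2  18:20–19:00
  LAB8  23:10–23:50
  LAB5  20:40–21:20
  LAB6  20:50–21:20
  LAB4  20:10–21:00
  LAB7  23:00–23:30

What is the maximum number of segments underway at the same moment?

3

Sweep the timeline, counting +1 at each start and −1 at each end (ends before starts at a tie):
17:00 start LAB1 → 1
17:20 end LAB1 → 0
18:20 start LAB2 → 1
19:00 end LAB2 → 0
19:10 start LAB3 → 1
19:30 end LAB3 → 0
20:10 start LAB4 → 1
20:40 start LAB5 → 2
20:50 start LAB6 → 3
21:00 end LAB4 → 2
21:20 end LAB5 → 1
21:20 end LAB6 → 0
23:00 start LAB7 → 1
23:10 start LAB8 → 2
23:30 end LAB7 → 1
23:50 end LAB8 → 0
Peak is 3, at 20:50 (LAB4, LAB5, LAB6).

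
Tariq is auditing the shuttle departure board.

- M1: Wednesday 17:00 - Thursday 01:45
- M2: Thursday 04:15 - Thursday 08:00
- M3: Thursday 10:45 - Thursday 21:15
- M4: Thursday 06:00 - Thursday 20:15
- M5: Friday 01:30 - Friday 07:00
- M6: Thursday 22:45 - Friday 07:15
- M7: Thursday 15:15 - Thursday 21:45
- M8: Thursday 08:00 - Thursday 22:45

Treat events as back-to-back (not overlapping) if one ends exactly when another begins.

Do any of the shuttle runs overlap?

Yes

Check each pair: they overlap iff neither finishes before the other starts.
Sorted by start: M1, M2, M4, M8, M3, M7, M6, M5.
M2 starts after M1 ends, so nothing later overlaps M1 either.
M4 starts before M2 ends → M2 and M4 overlap.
That's a conflict, so the schedule is not conflict-free.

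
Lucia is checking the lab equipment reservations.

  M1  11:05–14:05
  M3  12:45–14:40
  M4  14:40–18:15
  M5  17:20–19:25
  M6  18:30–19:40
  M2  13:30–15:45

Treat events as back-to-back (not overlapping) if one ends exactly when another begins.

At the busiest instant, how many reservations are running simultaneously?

Sort all start/end points and keep a running count:
11:05 start M1 → 1
12:45 start M3 → 2
13:30 start M2 → 3
14:05 end M1 → 2
14:40 end M3 → 1
14:40 start M4 → 2
15:45 end M2 → 1
17:20 start M5 → 2
18:15 end M4 → 1
18:30 start M6 → 2
19:25 end M5 → 1
19:40 end M6 → 0
Peak is 3, at 13:30 (M1, M2, M3).

3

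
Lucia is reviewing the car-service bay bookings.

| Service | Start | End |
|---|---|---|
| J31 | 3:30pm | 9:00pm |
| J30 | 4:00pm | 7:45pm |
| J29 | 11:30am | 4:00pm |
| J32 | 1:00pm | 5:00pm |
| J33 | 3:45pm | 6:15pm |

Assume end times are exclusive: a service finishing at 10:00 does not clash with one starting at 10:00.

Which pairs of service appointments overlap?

Sorted by start: J29, J32, J31, J33, J30.
J32 starts before J29 ends → J29 and J32 overlap.
J31 starts before J29 ends → J29 and J31 overlap.
J33 starts before J29 ends → J29 and J33 overlap.
J30 starts exactly when J29 ends (back-to-back, no overlap).
J31 starts before J32 ends → J32 and J31 overlap.
J33 starts before J32 ends → J32 and J33 overlap.
J30 starts before J32 ends → J32 and J30 overlap.
J33 starts before J31 ends → J31 and J33 overlap.
J30 starts before J31 ends → J31 and J30 overlap.
J30 starts before J33 ends → J33 and J30 overlap.

J29 & J31, J29 & J32, J29 & J33, J30 & J31, J30 & J32, J30 & J33, J31 & J32, J31 & J33, J32 & J33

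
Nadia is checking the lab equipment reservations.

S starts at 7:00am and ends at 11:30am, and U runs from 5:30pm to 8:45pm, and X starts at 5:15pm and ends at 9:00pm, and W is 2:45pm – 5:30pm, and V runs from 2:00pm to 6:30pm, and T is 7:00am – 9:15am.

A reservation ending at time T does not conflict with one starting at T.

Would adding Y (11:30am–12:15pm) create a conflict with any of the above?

S: ends 11:30am at or before Y starts 11:30am → clear.
T: ends 9:15am at or before Y starts 11:30am → clear.
V: starts 2:00pm at or after Y ends 12:15pm → clear.
W: starts 2:45pm at or after Y ends 12:15pm → clear.
X: starts 5:15pm at or after Y ends 12:15pm → clear.
U: starts 5:30pm at or after Y ends 12:15pm → clear.

No — it doesn't clash with anything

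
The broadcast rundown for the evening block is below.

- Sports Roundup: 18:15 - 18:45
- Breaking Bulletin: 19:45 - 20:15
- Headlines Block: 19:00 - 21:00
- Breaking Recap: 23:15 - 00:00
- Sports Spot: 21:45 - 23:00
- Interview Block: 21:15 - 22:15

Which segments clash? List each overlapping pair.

Sorted by start: Sports Roundup, Headlines Block, Breaking Bulletin, Interview Block, Sports Spot, Breaking Recap.
Headlines Block starts after Sports Roundup ends, so nothing later overlaps Sports Roundup either.
Breaking Bulletin starts before Headlines Block ends → Headlines Block and Breaking Bulletin overlap.
Interview Block starts after Headlines Block ends, so nothing later overlaps Headlines Block either.
Interview Block starts after Breaking Bulletin ends, so nothing later overlaps Breaking Bulletin either.
Sports Spot starts before Interview Block ends → Interview Block and Sports Spot overlap.
Breaking Recap starts after Interview Block ends.
Breaking Recap starts after Sports Spot ends.

Breaking Bulletin & Headlines Block, Interview Block & Sports Spot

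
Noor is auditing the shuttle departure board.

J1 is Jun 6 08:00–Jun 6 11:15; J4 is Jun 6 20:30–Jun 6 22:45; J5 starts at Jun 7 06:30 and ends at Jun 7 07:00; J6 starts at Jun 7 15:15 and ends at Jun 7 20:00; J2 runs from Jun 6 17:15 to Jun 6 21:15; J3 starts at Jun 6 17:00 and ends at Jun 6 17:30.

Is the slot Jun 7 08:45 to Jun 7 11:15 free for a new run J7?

Yes — the slot is free

J1: ends Jun 6 11:15 at or before J7 starts Jun 7 08:45 → clear.
J3: ends Jun 6 17:30 at or before J7 starts Jun 7 08:45 → clear.
J2: ends Jun 6 21:15 at or before J7 starts Jun 7 08:45 → clear.
J4: ends Jun 6 22:45 at or before J7 starts Jun 7 08:45 → clear.
J5: ends Jun 7 07:00 at or before J7 starts Jun 7 08:45 → clear.
J6: starts Jun 7 15:15 at or after J7 ends Jun 7 11:15 → clear.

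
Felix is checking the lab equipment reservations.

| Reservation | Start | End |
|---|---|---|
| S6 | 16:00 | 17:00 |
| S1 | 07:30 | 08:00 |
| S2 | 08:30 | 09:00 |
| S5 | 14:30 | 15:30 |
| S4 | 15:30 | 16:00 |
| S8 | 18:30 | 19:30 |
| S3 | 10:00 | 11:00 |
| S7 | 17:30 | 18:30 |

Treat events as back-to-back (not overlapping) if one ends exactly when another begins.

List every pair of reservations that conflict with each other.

no conflicts

Two intervals overlap when each starts before the other ends.
Sorted by start: S1, S2, S3, S5, S4, S6, S7, S8.
S2 starts after S1 ends, so nothing later overlaps S1 either.
S3 starts after S2 ends, so nothing later overlaps S2 either.
S5 starts after S3 ends, so nothing later overlaps S3 either.
S4 starts exactly when S5 ends (back-to-back, no overlap), so nothing later overlaps S5 either.
S6 starts exactly when S4 ends (back-to-back, no overlap), so nothing later overlaps S4 either.
S7 starts after S6 ends, so nothing later overlaps S6 either.
S8 starts exactly when S7 ends (back-to-back, no overlap).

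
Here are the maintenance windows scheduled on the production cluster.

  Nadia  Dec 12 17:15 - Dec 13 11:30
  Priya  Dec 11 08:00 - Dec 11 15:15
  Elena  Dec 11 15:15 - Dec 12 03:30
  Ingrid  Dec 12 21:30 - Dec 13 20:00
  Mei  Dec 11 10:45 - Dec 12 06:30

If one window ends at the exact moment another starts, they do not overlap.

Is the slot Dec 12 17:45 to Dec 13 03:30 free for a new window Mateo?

No — it overlaps Ingrid, Nadia

Priya: ends Dec 11 15:15 at or before Mateo starts Dec 12 17:45 → clear.
Mei: ends Dec 12 06:30 at or before Mateo starts Dec 12 17:45 → clear.
Elena: ends Dec 12 03:30 at or before Mateo starts Dec 12 17:45 → clear.
Nadia: starts Dec 12 17:15 before Mateo ends Dec 13 03:30, and ends Dec 13 11:30 after Mateo starts Dec 12 17:45 → overlap.
Ingrid: starts Dec 12 21:30 before Mateo ends Dec 13 03:30, and ends Dec 13 20:00 after Mateo starts Dec 12 17:45 → overlap.
Mateo overlaps Nadia, Ingrid.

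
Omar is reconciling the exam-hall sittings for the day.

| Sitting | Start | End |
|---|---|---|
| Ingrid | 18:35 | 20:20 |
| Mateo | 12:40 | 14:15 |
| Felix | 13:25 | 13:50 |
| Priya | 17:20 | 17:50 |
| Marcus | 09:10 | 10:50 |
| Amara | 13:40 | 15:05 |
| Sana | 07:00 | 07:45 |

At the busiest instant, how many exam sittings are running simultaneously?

Sweep the timeline, counting +1 at each start and −1 at each end (ends before starts at a tie):
07:00 start Sana → 1
07:45 end Sana → 0
09:10 start Marcus → 1
10:50 end Marcus → 0
12:40 start Mateo → 1
13:25 start Felix → 2
13:40 start Amara → 3
13:50 end Felix → 2
14:15 end Mateo → 1
15:05 end Amara → 0
17:20 start Priya → 1
17:50 end Priya → 0
18:35 start Ingrid → 1
20:20 end Ingrid → 0
Peak is 3, at 13:40 (Amara, Felix, Mateo).

3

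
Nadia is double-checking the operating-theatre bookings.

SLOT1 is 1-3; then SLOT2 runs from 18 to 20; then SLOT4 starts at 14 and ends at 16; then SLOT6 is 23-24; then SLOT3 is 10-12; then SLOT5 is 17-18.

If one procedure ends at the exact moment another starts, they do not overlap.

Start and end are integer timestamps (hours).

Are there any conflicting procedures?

No

Sorted by start: SLOT1, SLOT3, SLOT4, SLOT5, SLOT2, SLOT6.
SLOT3 starts after SLOT1 ends; SLOT1 is clear from here.
SLOT4 starts after SLOT3 ends; SLOT3 is clear from here.
SLOT5 starts after SLOT4 ends; SLOT4 is clear from here.
SLOT2 starts exactly when SLOT5 ends (back-to-back, no overlap); SLOT5 is clear from here.
SLOT6 starts after SLOT2 ends.
Every pair is clear; the schedule has no overlaps.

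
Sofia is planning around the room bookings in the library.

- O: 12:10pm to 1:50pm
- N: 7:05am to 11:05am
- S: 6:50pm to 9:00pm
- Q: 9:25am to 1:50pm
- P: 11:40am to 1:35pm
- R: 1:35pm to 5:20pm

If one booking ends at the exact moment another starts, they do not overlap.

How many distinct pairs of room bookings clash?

Sorted by start: N, Q, P, O, R, S.
Q starts before N ends → N and Q overlap.
P starts after N ends; N is clear from here.
P starts before Q ends → Q and P overlap.
O starts before Q ends → Q and O overlap.
R starts before Q ends → Q and R overlap.
S starts after Q ends.
O starts before P ends → P and O overlap.
R starts exactly when P ends (back-to-back, no overlap); P is clear from here.
R starts before O ends → O and R overlap.
S starts after O ends.
S starts after R ends.
Overlapping pairs: N & Q, O & P, O & Q, O & R, P & Q, Q & R — 6 in total.

6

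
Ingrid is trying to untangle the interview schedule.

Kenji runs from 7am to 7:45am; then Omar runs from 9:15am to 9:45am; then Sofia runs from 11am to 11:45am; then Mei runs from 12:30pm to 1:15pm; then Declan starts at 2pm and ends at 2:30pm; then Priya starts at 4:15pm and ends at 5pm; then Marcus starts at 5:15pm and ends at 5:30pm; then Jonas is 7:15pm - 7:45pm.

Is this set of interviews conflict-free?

Sorted by start: Kenji, Omar, Sofia, Mei, Declan, Priya, Marcus, Jonas.
Omar starts after Kenji ends; Kenji is clear from here.
Sofia starts after Omar ends; Omar is clear from here.
Mei starts after Sofia ends; Sofia is clear from here.
Declan starts after Mei ends; Mei is clear from here.
Priya starts after Declan ends; Declan is clear from here.
Marcus starts after Priya ends; Priya is clear from here.
Jonas starts after Marcus ends.
Every pair is clear; the schedule has no overlaps.

Yes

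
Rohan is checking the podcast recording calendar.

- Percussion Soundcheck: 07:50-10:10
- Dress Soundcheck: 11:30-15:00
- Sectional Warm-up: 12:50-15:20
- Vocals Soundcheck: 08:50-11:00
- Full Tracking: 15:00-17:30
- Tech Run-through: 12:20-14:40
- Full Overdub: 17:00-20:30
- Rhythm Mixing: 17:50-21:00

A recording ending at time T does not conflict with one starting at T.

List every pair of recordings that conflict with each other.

Dress Soundcheck & Sectional Warm-up, Dress Soundcheck & Tech Run-through, Full Overdub & Full Tracking, Full Overdub & Rhythm Mixing, Full Tracking & Sectional Warm-up, Percussion Soundcheck & Vocals Soundcheck, Sectional Warm-up & Tech Run-through

Sorted by start: Percussion Soundcheck, Vocals Soundcheck, Dress Soundcheck, Tech Run-through, Sectional Warm-up, Full Tracking, Full Overdub, Rhythm Mixing.
Vocals Soundcheck starts before Percussion Soundcheck ends → Percussion Soundcheck and Vocals Soundcheck overlap.
Dress Soundcheck starts after Percussion Soundcheck ends, so Percussion Soundcheck has no further overlaps.
Dress Soundcheck starts after Vocals Soundcheck ends, so Vocals Soundcheck has no further overlaps.
Tech Run-through starts before Dress Soundcheck ends → Dress Soundcheck and Tech Run-through overlap.
Sectional Warm-up starts before Dress Soundcheck ends → Dress Soundcheck and Sectional Warm-up overlap.
Full Tracking starts exactly when Dress Soundcheck ends (back-to-back, no overlap), so Dress Soundcheck has no further overlaps.
Sectional Warm-up starts before Tech Run-through ends → Tech Run-through and Sectional Warm-up overlap.
Full Tracking starts after Tech Run-through ends, so Tech Run-through has no further overlaps.
Full Tracking starts before Sectional Warm-up ends → Sectional Warm-up and Full Tracking overlap.
Full Overdub starts after Sectional Warm-up ends, so Sectional Warm-up has no further overlaps.
Full Overdub starts before Full Tracking ends → Full Tracking and Full Overdub overlap.
Rhythm Mixing starts after Full Tracking ends.
Rhythm Mixing starts before Full Overdub ends → Full Overdub and Rhythm Mixing overlap.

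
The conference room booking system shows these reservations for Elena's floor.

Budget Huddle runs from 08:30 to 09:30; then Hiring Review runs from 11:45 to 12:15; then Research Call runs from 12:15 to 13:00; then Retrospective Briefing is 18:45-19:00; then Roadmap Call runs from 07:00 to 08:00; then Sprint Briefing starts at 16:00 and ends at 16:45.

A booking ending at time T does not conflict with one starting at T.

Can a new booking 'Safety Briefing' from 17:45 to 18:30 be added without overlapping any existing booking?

Roadmap Call: ends 08:00 at or before Safety Briefing starts 17:45 → clear.
Budget Huddle: ends 09:30 at or before Safety Briefing starts 17:45 → clear.
Hiring Review: ends 12:15 at or before Safety Briefing starts 17:45 → clear.
Research Call: ends 13:00 at or before Safety Briefing starts 17:45 → clear.
Sprint Briefing: ends 16:45 at or before Safety Briefing starts 17:45 → clear.
Retrospective Briefing: starts 18:45 at or after Safety Briefing ends 18:30 → clear.

Yes — the slot is free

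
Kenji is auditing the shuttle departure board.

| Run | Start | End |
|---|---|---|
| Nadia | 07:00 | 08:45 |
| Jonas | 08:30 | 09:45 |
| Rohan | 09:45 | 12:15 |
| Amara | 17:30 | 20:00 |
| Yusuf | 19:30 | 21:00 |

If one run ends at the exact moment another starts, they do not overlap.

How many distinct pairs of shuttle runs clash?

Check each pair: they overlap iff neither finishes before the other starts.
Sorted by start: Nadia, Jonas, Rohan, Amara, Yusuf.
Jonas starts before Nadia ends → Nadia and Jonas overlap.
Rohan starts after Nadia ends, so Nadia has no further overlaps.
Rohan starts exactly when Jonas ends (back-to-back, no overlap), so Jonas has no further overlaps.
Amara starts after Rohan ends, so Rohan has no further overlaps.
Yusuf starts before Amara ends → Amara and Yusuf overlap.
Overlapping pairs: Amara & Yusuf, Jonas & Nadia — 2 in total.

2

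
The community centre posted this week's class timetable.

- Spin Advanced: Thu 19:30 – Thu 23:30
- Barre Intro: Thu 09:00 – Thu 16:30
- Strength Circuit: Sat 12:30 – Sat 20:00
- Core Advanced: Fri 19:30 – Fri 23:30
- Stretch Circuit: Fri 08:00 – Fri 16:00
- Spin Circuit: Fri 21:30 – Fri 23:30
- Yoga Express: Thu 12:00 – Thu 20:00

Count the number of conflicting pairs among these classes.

3

Check each pair: they overlap iff neither finishes before the other starts.
Sorted by start: Barre Intro, Yoga Express, Spin Advanced, Stretch Circuit, Core Advanced, Spin Circuit, Strength Circuit.
Yoga Express starts before Barre Intro ends → Barre Intro and Yoga Express overlap.
Spin Advanced starts after Barre Intro ends, so Barre Intro has no further overlaps.
Spin Advanced starts before Yoga Express ends → Yoga Express and Spin Advanced overlap.
Stretch Circuit starts after Yoga Express ends, so Yoga Express has no further overlaps.
Stretch Circuit starts after Spin Advanced ends, so Spin Advanced has no further overlaps.
Core Advanced starts after Stretch Circuit ends, so Stretch Circuit has no further overlaps.
Spin Circuit starts before Core Advanced ends → Core Advanced and Spin Circuit overlap.
Strength Circuit starts after Core Advanced ends.
Strength Circuit starts after Spin Circuit ends.
Overlapping pairs: Barre Intro & Yoga Express, Core Advanced & Spin Circuit, Spin Advanced & Yoga Express — 3 in total.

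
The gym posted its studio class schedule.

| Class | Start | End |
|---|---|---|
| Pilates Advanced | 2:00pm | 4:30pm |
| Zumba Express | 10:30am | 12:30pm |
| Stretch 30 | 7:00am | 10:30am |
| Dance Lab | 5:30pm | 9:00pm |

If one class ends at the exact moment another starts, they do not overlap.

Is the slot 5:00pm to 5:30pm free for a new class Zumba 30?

Stretch 30: ends 10:30am at or before Zumba 30 starts 5:00pm → clear.
Zumba Express: ends 12:30pm at or before Zumba 30 starts 5:00pm → clear.
Pilates Advanced: ends 4:30pm at or before Zumba 30 starts 5:00pm → clear.
Dance Lab: starts 5:30pm at or after Zumba 30 ends 5:30pm → clear.

Yes — the slot is free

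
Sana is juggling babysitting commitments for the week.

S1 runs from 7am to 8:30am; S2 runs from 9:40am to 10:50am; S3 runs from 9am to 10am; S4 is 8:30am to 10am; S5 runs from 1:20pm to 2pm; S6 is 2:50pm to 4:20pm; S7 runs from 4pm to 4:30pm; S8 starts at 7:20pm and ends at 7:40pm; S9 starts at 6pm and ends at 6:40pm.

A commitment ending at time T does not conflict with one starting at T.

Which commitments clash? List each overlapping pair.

Sorted by start: S1, S4, S3, S2, S5, S6, S7, S9, S8.
S4 starts exactly when S1 ends (back-to-back, no overlap); S1 is clear from here.
S3 starts before S4 ends → S4 and S3 overlap.
S2 starts before S4 ends → S4 and S2 overlap.
S5 starts after S4 ends; S4 is clear from here.
S2 starts before S3 ends → S3 and S2 overlap.
S5 starts after S3 ends; S3 is clear from here.
S5 starts after S2 ends; S2 is clear from here.
S6 starts after S5 ends; S5 is clear from here.
S7 starts before S6 ends → S6 and S7 overlap.
S9 starts after S6 ends; S6 is clear from here.
S9 starts after S7 ends; S7 is clear from here.
S8 starts after S9 ends.

S2 & S3, S2 & S4, S3 & S4, S6 & S7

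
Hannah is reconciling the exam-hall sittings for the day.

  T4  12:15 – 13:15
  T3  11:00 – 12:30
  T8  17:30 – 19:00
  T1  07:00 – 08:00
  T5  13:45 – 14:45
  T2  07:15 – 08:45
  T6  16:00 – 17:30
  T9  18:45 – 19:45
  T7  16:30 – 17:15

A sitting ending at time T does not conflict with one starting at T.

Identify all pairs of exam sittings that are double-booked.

Sorted by start: T1, T2, T3, T4, T5, T6, T7, T8, T9.
T2 starts before T1 ends → T1 and T2 overlap.
T3 starts after T1 ends, so T1 has no further overlaps.
T3 starts after T2 ends, so T2 has no further overlaps.
T4 starts before T3 ends → T3 and T4 overlap.
T5 starts after T3 ends, so T3 has no further overlaps.
T5 starts after T4 ends, so T4 has no further overlaps.
T6 starts after T5 ends, so T5 has no further overlaps.
T7 starts before T6 ends → T6 and T7 overlap.
T8 starts exactly when T6 ends (back-to-back, no overlap), so T6 has no further overlaps.
T8 starts after T7 ends, so T7 has no further overlaps.
T9 starts before T8 ends → T8 and T9 overlap.

T1 & T2, T3 & T4, T6 & T7, T8 & T9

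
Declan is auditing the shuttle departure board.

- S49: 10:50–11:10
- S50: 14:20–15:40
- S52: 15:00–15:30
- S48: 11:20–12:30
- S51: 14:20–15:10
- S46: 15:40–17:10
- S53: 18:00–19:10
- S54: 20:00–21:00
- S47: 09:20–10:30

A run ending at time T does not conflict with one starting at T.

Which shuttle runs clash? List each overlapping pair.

Sorted by start: S47, S49, S48, S50, S51, S52, S46, S53, S54.
S49 starts after S47 ends, so nothing later overlaps S47 either.
S48 starts after S49 ends, so nothing later overlaps S49 either.
S50 starts after S48 ends, so nothing later overlaps S48 either.
S51 starts before S50 ends → S50 and S51 overlap.
S52 starts before S50 ends → S50 and S52 overlap.
S46 starts exactly when S50 ends (back-to-back, no overlap), so nothing later overlaps S50 either.
S52 starts before S51 ends → S51 and S52 overlap.
S46 starts after S51 ends, so nothing later overlaps S51 either.
S46 starts after S52 ends, so nothing later overlaps S52 either.
S53 starts after S46 ends, so nothing later overlaps S46 either.
S54 starts after S53 ends.

S50 & S51, S50 & S52, S51 & S52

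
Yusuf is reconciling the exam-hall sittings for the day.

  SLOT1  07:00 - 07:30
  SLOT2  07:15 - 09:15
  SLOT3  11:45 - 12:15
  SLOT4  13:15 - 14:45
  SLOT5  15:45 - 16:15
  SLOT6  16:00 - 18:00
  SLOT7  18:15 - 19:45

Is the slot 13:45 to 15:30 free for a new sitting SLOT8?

No — it overlaps SLOT4

SLOT1: ends 07:30 at or before SLOT8 starts 13:45 → clear.
SLOT2: ends 09:15 at or before SLOT8 starts 13:45 → clear.
SLOT3: ends 12:15 at or before SLOT8 starts 13:45 → clear.
SLOT4: starts 13:15 before SLOT8 ends 15:30, and ends 14:45 after SLOT8 starts 13:45 → overlap.
SLOT5: starts 15:45 at or after SLOT8 ends 15:30 → clear.
SLOT6: starts 16:00 at or after SLOT8 ends 15:30 → clear.
SLOT7: starts 18:15 at or after SLOT8 ends 15:30 → clear.
SLOT8 overlaps SLOT4.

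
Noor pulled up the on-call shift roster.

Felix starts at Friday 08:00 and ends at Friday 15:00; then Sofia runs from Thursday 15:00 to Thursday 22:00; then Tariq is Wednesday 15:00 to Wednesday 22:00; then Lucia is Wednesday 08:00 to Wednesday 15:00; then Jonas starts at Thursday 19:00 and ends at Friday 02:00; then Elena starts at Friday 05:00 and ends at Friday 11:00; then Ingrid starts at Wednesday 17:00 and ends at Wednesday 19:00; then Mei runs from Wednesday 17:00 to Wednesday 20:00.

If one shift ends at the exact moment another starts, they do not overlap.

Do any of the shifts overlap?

Yes

Two intervals overlap when each starts before the other ends.
Sorted by start: Lucia, Tariq, Mei, Ingrid, Sofia, Jonas, Elena, Felix.
Tariq starts exactly when Lucia ends (back-to-back, no overlap), so Lucia has no further overlaps.
Mei starts before Tariq ends → Tariq and Mei overlap.
That's a conflict, so the schedule is not conflict-free.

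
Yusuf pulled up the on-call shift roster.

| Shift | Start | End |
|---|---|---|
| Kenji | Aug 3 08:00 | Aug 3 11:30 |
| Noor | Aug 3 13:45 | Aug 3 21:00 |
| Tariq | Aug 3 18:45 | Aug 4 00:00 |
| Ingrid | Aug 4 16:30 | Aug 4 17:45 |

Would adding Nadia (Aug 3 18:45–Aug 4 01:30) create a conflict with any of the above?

Yes — it overlaps Noor, Tariq

Kenji: ends Aug 3 11:30 at or before Nadia starts Aug 3 18:45 → clear.
Noor: starts Aug 3 13:45 before Nadia ends Aug 4 01:30, and ends Aug 3 21:00 after Nadia starts Aug 3 18:45 → overlap.
Tariq: starts Aug 3 18:45 before Nadia ends Aug 4 01:30, and ends Aug 4 00:00 after Nadia starts Aug 3 18:45 → overlap.
Ingrid: starts Aug 4 16:30 at or after Nadia ends Aug 4 01:30 → clear.
Nadia overlaps Noor, Tariq.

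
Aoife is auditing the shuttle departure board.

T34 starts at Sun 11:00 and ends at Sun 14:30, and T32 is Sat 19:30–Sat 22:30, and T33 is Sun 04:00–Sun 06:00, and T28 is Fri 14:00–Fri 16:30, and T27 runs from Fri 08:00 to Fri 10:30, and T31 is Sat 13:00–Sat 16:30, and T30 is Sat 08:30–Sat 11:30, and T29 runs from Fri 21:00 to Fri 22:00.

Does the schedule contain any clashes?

No

Two intervals overlap when each starts before the other ends.
Sorted by start: T27, T28, T29, T30, T31, T32, T33, T34.
T28 starts after T27 ends, so nothing later overlaps T27 either.
T29 starts after T28 ends, so nothing later overlaps T28 either.
T30 starts after T29 ends, so nothing later overlaps T29 either.
T31 starts after T30 ends, so nothing later overlaps T30 either.
T32 starts after T31 ends, so nothing later overlaps T31 either.
T33 starts after T32 ends, so nothing later overlaps T32 either.
T34 starts after T33 ends.
Every pair is clear; the schedule has no overlaps.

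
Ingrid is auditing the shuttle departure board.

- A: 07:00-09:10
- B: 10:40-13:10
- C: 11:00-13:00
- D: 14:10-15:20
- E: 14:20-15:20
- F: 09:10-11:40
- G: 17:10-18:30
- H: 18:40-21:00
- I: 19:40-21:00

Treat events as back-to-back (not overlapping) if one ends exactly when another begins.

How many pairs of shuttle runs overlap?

Two intervals overlap when each starts before the other ends.
Sorted by start: A, F, B, C, D, E, G, H, I.
F starts exactly when A ends (back-to-back, no overlap), so nothing later overlaps A either.
B starts before F ends → F and B overlap.
C starts before F ends → F and C overlap.
D starts after F ends, so nothing later overlaps F either.
C starts before B ends → B and C overlap.
D starts after B ends, so nothing later overlaps B either.
D starts after C ends, so nothing later overlaps C either.
E starts before D ends → D and E overlap.
G starts after D ends, so nothing later overlaps D either.
G starts after E ends, so nothing later overlaps E either.
H starts after G ends, so nothing later overlaps G either.
I starts before H ends → H and I overlap.
Overlapping pairs: B & C, B & F, C & F, D & E, H & I — 5 in total.

5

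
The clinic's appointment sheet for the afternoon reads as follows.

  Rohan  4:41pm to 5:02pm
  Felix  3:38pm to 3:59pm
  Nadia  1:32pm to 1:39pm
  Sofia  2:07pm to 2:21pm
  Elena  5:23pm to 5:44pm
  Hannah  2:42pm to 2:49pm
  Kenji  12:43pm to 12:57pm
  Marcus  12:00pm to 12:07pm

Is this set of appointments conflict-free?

Yes

Sorted by start: Marcus, Kenji, Nadia, Sofia, Hannah, Felix, Rohan, Elena.
Kenji starts after Marcus ends, so Marcus has no further overlaps.
Nadia starts after Kenji ends, so Kenji has no further overlaps.
Sofia starts after Nadia ends, so Nadia has no further overlaps.
Hannah starts after Sofia ends, so Sofia has no further overlaps.
Felix starts after Hannah ends, so Hannah has no further overlaps.
Rohan starts after Felix ends, so Felix has no further overlaps.
Elena starts after Rohan ends.
Every pair is clear; the schedule has no overlaps.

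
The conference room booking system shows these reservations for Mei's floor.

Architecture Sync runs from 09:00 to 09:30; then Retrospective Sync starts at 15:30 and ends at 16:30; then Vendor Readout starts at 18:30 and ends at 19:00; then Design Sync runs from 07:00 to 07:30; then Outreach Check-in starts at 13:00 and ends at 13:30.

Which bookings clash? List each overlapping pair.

Two intervals overlap when each starts before the other ends.
Sorted by start: Design Sync, Architecture Sync, Outreach Check-in, Retrospective Sync, Vendor Readout.
Architecture Sync starts after Design Sync ends; Design Sync is clear from here.
Outreach Check-in starts after Architecture Sync ends; Architecture Sync is clear from here.
Retrospective Sync starts after Outreach Check-in ends; Outreach Check-in is clear from here.
Vendor Readout starts after Retrospective Sync ends.

none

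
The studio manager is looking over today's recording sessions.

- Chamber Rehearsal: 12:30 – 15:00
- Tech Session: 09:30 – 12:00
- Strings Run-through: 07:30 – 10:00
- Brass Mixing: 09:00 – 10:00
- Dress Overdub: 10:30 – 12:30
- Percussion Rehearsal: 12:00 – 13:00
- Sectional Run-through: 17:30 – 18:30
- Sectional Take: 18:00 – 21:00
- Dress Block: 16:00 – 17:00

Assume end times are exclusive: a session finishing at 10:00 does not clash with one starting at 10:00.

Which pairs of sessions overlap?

Brass Mixing & Strings Run-through, Brass Mixing & Tech Session, Chamber Rehearsal & Percussion Rehearsal, Dress Overdub & Percussion Rehearsal, Dress Overdub & Tech Session, Sectional Run-through & Sectional Take, Strings Run-through & Tech Session

Sorted by start: Strings Run-through, Brass Mixing, Tech Session, Dress Overdub, Percussion Rehearsal, Chamber Rehearsal, Dress Block, Sectional Run-through, Sectional Take.
Brass Mixing starts before Strings Run-through ends → Strings Run-through and Brass Mixing overlap.
Tech Session starts before Strings Run-through ends → Strings Run-through and Tech Session overlap.
Dress Overdub starts after Strings Run-through ends — done with Strings Run-through.
Tech Session starts before Brass Mixing ends → Brass Mixing and Tech Session overlap.
Dress Overdub starts after Brass Mixing ends — done with Brass Mixing.
Dress Overdub starts before Tech Session ends → Tech Session and Dress Overdub overlap.
Percussion Rehearsal starts exactly when Tech Session ends (back-to-back, no overlap) — done with Tech Session.
Percussion Rehearsal starts before Dress Overdub ends → Dress Overdub and Percussion Rehearsal overlap.
Chamber Rehearsal starts exactly when Dress Overdub ends (back-to-back, no overlap) — done with Dress Overdub.
Chamber Rehearsal starts before Percussion Rehearsal ends → Percussion Rehearsal and Chamber Rehearsal overlap.
Dress Block starts after Percussion Rehearsal ends — done with Percussion Rehearsal.
Dress Block starts after Chamber Rehearsal ends — done with Chamber Rehearsal.
Sectional Run-through starts after Dress Block ends — done with Dress Block.
Sectional Take starts before Sectional Run-through ends → Sectional Run-through and Sectional Take overlap.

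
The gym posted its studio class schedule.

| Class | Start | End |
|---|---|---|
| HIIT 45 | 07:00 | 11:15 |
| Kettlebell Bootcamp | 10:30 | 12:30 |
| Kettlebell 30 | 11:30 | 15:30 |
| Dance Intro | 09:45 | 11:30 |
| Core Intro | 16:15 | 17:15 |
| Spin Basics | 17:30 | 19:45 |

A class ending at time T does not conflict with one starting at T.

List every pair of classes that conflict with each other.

Dance Intro & HIIT 45, Dance Intro & Kettlebell Bootcamp, HIIT 45 & Kettlebell Bootcamp, Kettlebell 30 & Kettlebell Bootcamp

Check each pair: they overlap iff neither finishes before the other starts.
Sorted by start: HIIT 45, Dance Intro, Kettlebell Bootcamp, Kettlebell 30, Core Intro, Spin Basics.
Dance Intro starts before HIIT 45 ends → HIIT 45 and Dance Intro overlap.
Kettlebell Bootcamp starts before HIIT 45 ends → HIIT 45 and Kettlebell Bootcamp overlap.
Kettlebell 30 starts after HIIT 45 ends, so HIIT 45 has no further overlaps.
Kettlebell Bootcamp starts before Dance Intro ends → Dance Intro and Kettlebell Bootcamp overlap.
Kettlebell 30 starts exactly when Dance Intro ends (back-to-back, no overlap), so Dance Intro has no further overlaps.
Kettlebell 30 starts before Kettlebell Bootcamp ends → Kettlebell Bootcamp and Kettlebell 30 overlap.
Core Intro starts after Kettlebell Bootcamp ends, so Kettlebell Bootcamp has no further overlaps.
Core Intro starts after Kettlebell 30 ends, so Kettlebell 30 has no further overlaps.
Spin Basics starts after Core Intro ends.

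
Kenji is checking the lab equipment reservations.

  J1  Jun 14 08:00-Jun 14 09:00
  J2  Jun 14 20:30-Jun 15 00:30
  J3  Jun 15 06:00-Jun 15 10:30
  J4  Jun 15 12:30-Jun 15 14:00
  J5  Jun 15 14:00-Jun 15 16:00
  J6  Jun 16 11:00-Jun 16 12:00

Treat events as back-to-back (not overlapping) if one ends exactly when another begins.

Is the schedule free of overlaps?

Yes

Sorted by start: J1, J2, J3, J4, J5, J6.
J2 starts after J1 ends, so J1 has no further overlaps.
J3 starts after J2 ends, so J2 has no further overlaps.
J4 starts after J3 ends, so J3 has no further overlaps.
J5 starts exactly when J4 ends (back-to-back, no overlap), so J4 has no further overlaps.
J6 starts after J5 ends.
Every pair is clear; the schedule has no overlaps.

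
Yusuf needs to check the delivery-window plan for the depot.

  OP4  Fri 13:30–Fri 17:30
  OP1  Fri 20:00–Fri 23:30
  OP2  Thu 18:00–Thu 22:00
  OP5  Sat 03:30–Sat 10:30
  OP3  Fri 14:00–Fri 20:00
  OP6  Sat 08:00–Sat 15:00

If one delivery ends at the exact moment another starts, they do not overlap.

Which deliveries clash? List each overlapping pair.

Sorted by start: OP2, OP4, OP3, OP1, OP5, OP6.
OP4 starts after OP2 ends — done with OP2.
OP3 starts before OP4 ends → OP4 and OP3 overlap.
OP1 starts after OP4 ends — done with OP4.
OP1 starts exactly when OP3 ends (back-to-back, no overlap) — done with OP3.
OP5 starts after OP1 ends — done with OP1.
OP6 starts before OP5 ends → OP5 and OP6 overlap.

OP3 & OP4, OP5 & OP6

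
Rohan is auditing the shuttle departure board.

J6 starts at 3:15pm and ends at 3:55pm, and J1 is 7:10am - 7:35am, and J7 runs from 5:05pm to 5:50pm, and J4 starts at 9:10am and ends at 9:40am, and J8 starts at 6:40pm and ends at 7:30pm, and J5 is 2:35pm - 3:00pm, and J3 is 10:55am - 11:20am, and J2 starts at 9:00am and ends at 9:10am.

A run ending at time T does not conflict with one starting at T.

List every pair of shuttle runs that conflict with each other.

no overlapping pairs

Sorted by start: J1, J2, J4, J3, J5, J6, J7, J8.
J2 starts after J1 ends, so nothing later overlaps J1 either.
J4 starts exactly when J2 ends (back-to-back, no overlap), so nothing later overlaps J2 either.
J3 starts after J4 ends, so nothing later overlaps J4 either.
J5 starts after J3 ends, so nothing later overlaps J3 either.
J6 starts after J5 ends, so nothing later overlaps J5 either.
J7 starts after J6 ends, so nothing later overlaps J6 either.
J8 starts after J7 ends.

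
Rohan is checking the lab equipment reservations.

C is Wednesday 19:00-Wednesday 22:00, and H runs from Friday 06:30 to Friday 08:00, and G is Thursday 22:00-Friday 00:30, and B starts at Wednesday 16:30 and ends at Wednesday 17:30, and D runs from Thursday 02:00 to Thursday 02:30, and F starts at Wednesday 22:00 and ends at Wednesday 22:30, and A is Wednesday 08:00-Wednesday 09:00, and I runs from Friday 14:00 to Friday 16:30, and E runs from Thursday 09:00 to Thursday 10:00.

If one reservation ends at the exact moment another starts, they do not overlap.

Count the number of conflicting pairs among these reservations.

Sorted by start: A, B, C, F, D, E, G, H, I.
B starts after A ends, so nothing later overlaps A either.
C starts after B ends, so nothing later overlaps B either.
F starts exactly when C ends (back-to-back, no overlap), so nothing later overlaps C either.
D starts after F ends, so nothing later overlaps F either.
E starts after D ends, so nothing later overlaps D either.
G starts after E ends, so nothing later overlaps E either.
H starts after G ends, so nothing later overlaps G either.
I starts after H ends.
No pair overlaps.

0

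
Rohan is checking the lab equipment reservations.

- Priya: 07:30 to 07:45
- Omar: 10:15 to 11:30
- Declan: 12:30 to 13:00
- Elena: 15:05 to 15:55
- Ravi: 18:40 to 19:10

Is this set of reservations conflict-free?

Check each pair: they overlap iff neither finishes before the other starts.
Sorted by start: Priya, Omar, Declan, Elena, Ravi.
Omar starts after Priya ends — done with Priya.
Declan starts after Omar ends — done with Omar.
Elena starts after Declan ends — done with Declan.
Ravi starts after Elena ends.
Every pair is clear; the schedule has no overlaps.

Yes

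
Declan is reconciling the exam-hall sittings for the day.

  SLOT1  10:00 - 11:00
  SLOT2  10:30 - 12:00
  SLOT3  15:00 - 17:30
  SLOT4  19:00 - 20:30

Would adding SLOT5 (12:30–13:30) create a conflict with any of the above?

No — it doesn't clash with anything

SLOT1: ends 11:00 at or before SLOT5 starts 12:30 → clear.
SLOT2: ends 12:00 at or before SLOT5 starts 12:30 → clear.
SLOT3: starts 15:00 at or after SLOT5 ends 13:30 → clear.
SLOT4: starts 19:00 at or after SLOT5 ends 13:30 → clear.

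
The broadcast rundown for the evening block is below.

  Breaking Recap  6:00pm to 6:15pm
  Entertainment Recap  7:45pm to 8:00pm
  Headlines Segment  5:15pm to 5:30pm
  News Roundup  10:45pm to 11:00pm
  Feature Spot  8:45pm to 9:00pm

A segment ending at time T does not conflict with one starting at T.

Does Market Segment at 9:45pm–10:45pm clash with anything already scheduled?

Headlines Segment: ends 5:30pm at or before Market Segment starts 9:45pm → clear.
Breaking Recap: ends 6:15pm at or before Market Segment starts 9:45pm → clear.
Entertainment Recap: ends 8:00pm at or before Market Segment starts 9:45pm → clear.
Feature Spot: ends 9:00pm at or before Market Segment starts 9:45pm → clear.
News Roundup: starts 10:45pm at or after Market Segment ends 10:45pm → clear.

No — it doesn't clash with anything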